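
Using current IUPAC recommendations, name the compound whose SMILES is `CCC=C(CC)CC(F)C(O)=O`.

The longest carbon chain that includes the –COOH group and the multiple bond has 7 carbons, so the parent hydride is heptane.
A carboxylic acid (terminal –COOH) is the principal characteristic group, giving the suffix -oic acid.
A C=C double bond in the chain gives the infix -ene-.
The numbering direction is chosen so that the carboxylic acid carbon is C-1 by definition.
With this numbering: the double bond between C-4 and C-5; an ethyl group at C-4; a fluoro group at C-2.
Prefixes are listed alphabetically: ethyl, fluoro.
Putting it together: 4-ethyl-2-fluorohept-4-enoic acid.

4-ethyl-2-fluorohept-4-enoic acid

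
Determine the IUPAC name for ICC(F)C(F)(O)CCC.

2,3-difluoro-1-iodohexan-3-ol

The longest chain bearing the –OH group is 6 carbons long (hexane).
The principal characteristic group is an alcohol (–OH), named with the suffix -ol.
The numbering direction is chosen so that numbering from this end puts the hydroxyl group at C-3 rather than C-4.
With this numbering: the hydroxyl at C-3; fluoro groups at C-2 and C-3; an iodo group at C-1.
Prefixes are listed alphabetically: fluoro, iodo.
Assembling the pieces gives 2,3-difluoro-1-iodohexan-3-ol.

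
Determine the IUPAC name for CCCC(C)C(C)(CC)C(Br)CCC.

The longest continuous carbon chain has 9 atoms, so the parent hydride is nonane.
Choose the numbering such that the locant sets are identical either way, so the alphabetically earlier bromo substituent takes the lower locant (4 rather than 6).
With this numbering: a bromo group at C-4; an ethyl group at C-5; methyl groups at C-5 and C-6.
The substituents are ordered alphabetically, ignoring any di-/tri- multipliers.
The name is 4-bromo-5-ethyl-5,6-dimethylnonane.

4-bromo-5-ethyl-5,6-dimethylnonane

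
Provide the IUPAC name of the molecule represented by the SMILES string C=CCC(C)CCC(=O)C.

5-methyloct-7-en-2-one

Counting along the main chain through the carbonyl and the multiple bond gives 8 carbons: the parent is octane.
The principal characteristic group is a ketone (C=O on an internal carbon), named with the suffix -one.
There is one C=C double bond, indicated by the ending -ene.
Choose the numbering such that numbering from this end puts the carbonyl group at C-2 rather than C-7.
With this numbering: the carbonyl at C-2; the double bond between C-7 and C-8; a methyl group at C-5.
Putting it together: 5-methyloct-7-en-2-one.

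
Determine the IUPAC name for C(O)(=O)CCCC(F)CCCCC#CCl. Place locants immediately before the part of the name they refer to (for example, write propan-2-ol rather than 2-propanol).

11-chloro-5-fluoroundec-10-ynoic acid

The longest carbon chain that includes the –COOH group and the multiple bond has 11 carbons, so the parent hydride is undecane.
A carboxylic acid (terminal –COOH) is the principal characteristic group, giving the suffix -oic acid.
A C≡C triple bond in the chain gives the infix -yne-.
Number the chain so that the carboxylic acid carbon is C-1 by definition.
With this numbering: the triple bond between C-10 and C-11; a chloro group at C-11; a fluoro group at C-5.
The substituents are ordered alphabetically, ignoring any di-/tri- multipliers.
Assembling the pieces gives 11-chloro-5-fluoroundec-10-ynoic acid.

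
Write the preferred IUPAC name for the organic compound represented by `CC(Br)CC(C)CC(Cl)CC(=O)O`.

7-bromo-3-chloro-5-methyloctanoic acid

The longest carbon chain that includes the –COOH group has 8 carbons, so the parent hydride is octane.
A carboxylic acid (terminal –COOH) is the principal characteristic group, giving the suffix -oic acid.
The numbering direction is chosen so that the carboxylic acid carbon is C-1 by definition.
With this numbering: a bromo group at C-7; a chloro group at C-3; a methyl group at C-5.
Prefixes are listed alphabetically: bromo, chloro, methyl.
Assembling the pieces gives 7-bromo-3-chloro-5-methyloctanoic acid.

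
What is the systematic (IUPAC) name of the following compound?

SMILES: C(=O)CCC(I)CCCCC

The longest carbon chain that includes the –CHO group has 9 carbons, so the parent hydride is nonane.
The highest-priority functional group is an aldehyde (terminal –CHO), so the name ends in -al.
Choose the numbering such that the aldehyde carbon is C-1 by definition.
This places an iodo group at C-4.
Putting it together: 4-iodononanal.

4-iodononanal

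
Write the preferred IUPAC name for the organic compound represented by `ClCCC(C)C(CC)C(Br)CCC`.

The longest continuous carbon chain has 8 atoms, so the parent hydride is octane.
The numbering direction is chosen so that the substituent locant set {1,3,4,5} is lower than {4,5,6,8} at the first point of difference.
This places a bromo group at C-5; a chloro group at C-1; an ethyl group at C-4; a methyl group at C-3.
Substituent prefixes are cited in alphabetical order (multiplying prefixes like di-/tri- are ignored for ordering).
The name is 5-bromo-1-chloro-4-ethyl-3-methyloctane.

5-bromo-1-chloro-4-ethyl-3-methyloctane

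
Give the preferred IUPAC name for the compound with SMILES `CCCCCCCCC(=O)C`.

decan-2-one

Counting along the main chain through the carbonyl gives 10 carbons: the parent is decane.
A ketone (C=O on an internal carbon) is the principal characteristic group, giving the suffix -one.
Choose the numbering such that numbering from this end puts the carbonyl group at C-2 rather than C-9.
This places the carbonyl at C-2.
Putting it together: decan-2-one.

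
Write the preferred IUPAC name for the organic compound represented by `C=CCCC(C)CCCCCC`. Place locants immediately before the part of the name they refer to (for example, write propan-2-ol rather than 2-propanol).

5-methylundec-1-ene

The longest carbon chain that includes the multiple bond has 11 carbons, so the parent hydride is undecane.
There is one C=C double bond, indicated by the ending -ene.
Number the chain so that numbering from this end puts the double bond at C-1 rather than C-10.
With this numbering: the double bond between C-1 and C-2; a methyl group at C-5.
Putting it together: 5-methylundec-1-ene.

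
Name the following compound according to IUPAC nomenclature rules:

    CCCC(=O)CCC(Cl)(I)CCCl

The longest carbon chain that includes the carbonyl has 9 carbons, so the parent hydride is nonane.
The highest-priority functional group is a ketone (C=O on an internal carbon), so the name ends in -one.
Choose the numbering such that numbering from this end puts the carbonyl group at C-4 rather than C-6.
With this numbering: the carbonyl at C-4; chloro groups at C-7 and C-9; an iodo group at C-7.
Substituent prefixes are cited in alphabetical order (multiplying prefixes like di-/tri- are ignored for ordering).
Putting it together: 7,9-dichloro-7-iodononan-4-one.

7,9-dichloro-7-iodononan-4-one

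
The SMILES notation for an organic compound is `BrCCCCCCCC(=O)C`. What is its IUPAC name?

The longest carbon chain that includes the carbonyl has 9 carbons, so the parent hydride is nonane.
The principal characteristic group is a ketone (C=O on an internal carbon), named with the suffix -one.
Choose the numbering such that numbering from this end puts the carbonyl group at C-2 rather than C-8.
This places the carbonyl at C-2; a bromo group at C-9.
The name is 9-bromononan-2-one.

9-bromononan-2-one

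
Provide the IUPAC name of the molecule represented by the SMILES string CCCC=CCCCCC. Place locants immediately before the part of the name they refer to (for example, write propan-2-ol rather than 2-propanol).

The longest carbon chain that includes the multiple bond has 10 carbons, so the parent hydride is decane.
A C=C double bond in the chain gives the infix -ene-.
Choose the numbering such that numbering from this end puts the double bond at C-4 rather than C-6.
This places the double bond between C-4 and C-5.
The name is dec-4-ene.

dec-4-ene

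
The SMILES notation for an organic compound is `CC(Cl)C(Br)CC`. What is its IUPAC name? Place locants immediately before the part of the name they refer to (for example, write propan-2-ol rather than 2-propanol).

3-bromo-2-chloropentane

The longest carbon chain is 5 atoms: the parent is pentane.
The numbering direction is chosen so that the substituent locant set {2,3} is lower than {3,4} at the first point of difference.
This places a bromo group at C-3; a chloro group at C-2.
Substituent prefixes are cited in alphabetical order (multiplying prefixes like di-/tri- are ignored for ordering).
The name is 3-bromo-2-chloropentane.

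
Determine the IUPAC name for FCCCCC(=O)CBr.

1-bromo-6-fluorohexan-2-one

The longest carbon chain that includes the carbonyl has 6 carbons, so the parent hydride is hexane.
A ketone (C=O on an internal carbon) is the principal characteristic group, giving the suffix -one.
Choose the numbering such that numbering from this end puts the carbonyl group at C-2 rather than C-5.
That gives the carbonyl at C-2; a bromo group at C-1; a fluoro group at C-6.
The substituents are ordered alphabetically, ignoring any di-/tri- multipliers.
Assembling the pieces gives 1-bromo-6-fluorohexan-2-one.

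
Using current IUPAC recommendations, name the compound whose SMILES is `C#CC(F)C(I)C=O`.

Counting along the main chain through the –CHO group and the multiple bond gives 5 carbons: the parent is pentane.
The principal characteristic group is an aldehyde (terminal –CHO), named with the suffix -al.
A C≡C triple bond in the chain gives the infix -yne-.
Choose the numbering such that the aldehyde carbon is C-1 by definition.
That gives the triple bond between C-4 and C-5; a fluoro group at C-3; an iodo group at C-2.
Prefixes are listed alphabetically: fluoro, iodo.
The name is 3-fluoro-2-iodopent-4-ynal.

3-fluoro-2-iodopent-4-ynal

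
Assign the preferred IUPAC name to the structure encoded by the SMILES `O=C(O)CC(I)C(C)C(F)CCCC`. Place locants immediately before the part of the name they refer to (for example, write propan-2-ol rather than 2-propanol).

5-fluoro-3-iodo-4-methylnonanoic acid

The longest chain bearing the –COOH group is 9 carbons long (nonane).
A carboxylic acid (terminal –COOH) is the principal characteristic group, giving the suffix -oic acid.
Number the chain so that the carboxylic acid carbon is C-1 by definition.
That gives a fluoro group at C-5; an iodo group at C-3; a methyl group at C-4.
Prefixes are listed alphabetically: fluoro, iodo, methyl.
Assembling the pieces gives 5-fluoro-3-iodo-4-methylnonanoic acid.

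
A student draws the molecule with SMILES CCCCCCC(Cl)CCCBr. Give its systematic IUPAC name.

The longest continuous carbon chain has 10 atoms, so the parent hydride is decane.
Number the chain so that the substituent locant set {1,4} is lower than {7,10} at the first point of difference.
This places a bromo group at C-1; a chloro group at C-4.
Prefixes are listed alphabetically: bromo, chloro.
The name is 1-bromo-4-chlorodecane.

1-bromo-4-chlorodecane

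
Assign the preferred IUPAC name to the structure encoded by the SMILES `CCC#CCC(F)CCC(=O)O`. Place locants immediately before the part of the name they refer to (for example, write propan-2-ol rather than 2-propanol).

4-fluoronon-6-ynoic acid

Counting along the main chain through the –COOH group and the multiple bond gives 9 carbons: the parent is nonane.
A carboxylic acid (terminal –COOH) is the principal characteristic group, giving the suffix -oic acid.
There is one C≡C triple bond, indicated by the ending -yne.
Number the chain so that the carboxylic acid carbon is C-1 by definition.
That gives the triple bond between C-6 and C-7; a fluoro group at C-4.
Assembling the pieces gives 4-fluoronon-6-ynoic acid.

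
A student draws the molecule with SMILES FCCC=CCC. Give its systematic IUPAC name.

1-fluorohex-3-ene

Counting along the main chain through the multiple bond gives 6 carbons: the parent is hexane.
There is one C=C double bond, indicated by the ending -ene.
Number the chain so that the substituent locant set {1} is lower than {6} at the first point of difference.
That gives the double bond between C-3 and C-4; a fluoro group at C-1.
Putting it together: 1-fluorohex-3-ene.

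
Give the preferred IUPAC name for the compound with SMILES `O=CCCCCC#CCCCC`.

undec-6-ynal

Counting along the main chain through the –CHO group and the multiple bond gives 11 carbons: the parent is undecane.
An aldehyde (terminal –CHO) is the principal characteristic group, giving the suffix -al.
The chain contains a C≡C triple bond, so the unsaturation ending is -yne.
The numbering direction is chosen so that the aldehyde carbon is C-1 by definition.
This places the triple bond between C-6 and C-7.
The name is undec-6-ynal.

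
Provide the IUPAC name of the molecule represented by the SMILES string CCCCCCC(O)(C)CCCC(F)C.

2-fluoro-6-methyldodecan-6-ol

The longest carbon chain that includes the –OH group has 12 carbons, so the parent hydride is dodecane.
The principal characteristic group is an alcohol (–OH), named with the suffix -ol.
Number the chain so that numbering from this end puts the hydroxyl group at C-6 rather than C-7.
This places the hydroxyl at C-6; a fluoro group at C-2; a methyl group at C-6.
Prefixes are listed alphabetically: fluoro, methyl.
Assembling the pieces gives 2-fluoro-6-methyldodecan-6-ol.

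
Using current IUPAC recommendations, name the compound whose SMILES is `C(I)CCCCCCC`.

1-iodooctane

The parent chain contains 8 carbons (octane).
The numbering direction is chosen so that the substituent locant set {1} is lower than {8} at the first point of difference.
This places an iodo group at C-1.
Assembling the pieces gives 1-iodooctane.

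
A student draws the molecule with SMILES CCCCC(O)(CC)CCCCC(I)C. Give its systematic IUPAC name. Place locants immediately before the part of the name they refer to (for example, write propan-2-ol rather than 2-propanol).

5-ethyl-10-iodoundecan-5-ol

Counting along the main chain through the –OH group gives 11 carbons: the parent is undecane.
The highest-priority functional group is an alcohol (–OH), so the name ends in -ol.
The numbering direction is chosen so that numbering from this end puts the hydroxyl group at C-5 rather than C-7.
With this numbering: the hydroxyl at C-5; an ethyl group at C-5; an iodo group at C-10.
Substituent prefixes are cited in alphabetical order (multiplying prefixes like di-/tri- are ignored for ordering).
The name is 5-ethyl-10-iodoundecan-5-ol.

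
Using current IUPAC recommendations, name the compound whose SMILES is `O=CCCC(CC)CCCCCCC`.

The longest carbon chain that includes the –CHO group has 11 carbons, so the parent hydride is undecane.
The principal characteristic group is an aldehyde (terminal –CHO), named with the suffix -al.
The numbering direction is chosen so that the aldehyde carbon is C-1 by definition.
That gives an ethyl group at C-4.
Assembling the pieces gives 4-ethylundecanal.

4-ethylundecanal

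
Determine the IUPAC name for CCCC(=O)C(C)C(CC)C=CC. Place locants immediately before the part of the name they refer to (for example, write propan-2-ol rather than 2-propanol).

6-ethyl-5-methylnon-7-en-4-one

Counting along the main chain through the carbonyl and the multiple bond gives 9 carbons: the parent is nonane.
The highest-priority functional group is a ketone (C=O on an internal carbon), so the name ends in -one.
The chain contains a C=C double bond, so the unsaturation ending is -ene.
Number the chain so that numbering from this end puts the carbonyl group at C-4 rather than C-6.
With this numbering: the carbonyl at C-4; the double bond between C-7 and C-8; an ethyl group at C-6; a methyl group at C-5.
Substituent prefixes are cited in alphabetical order (multiplying prefixes like di-/tri- are ignored for ordering).
Putting it together: 6-ethyl-5-methylnon-7-en-4-one.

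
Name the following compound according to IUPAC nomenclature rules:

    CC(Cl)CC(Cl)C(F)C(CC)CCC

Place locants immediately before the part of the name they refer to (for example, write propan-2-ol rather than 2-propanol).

2,4-dichloro-6-ethyl-5-fluorononane

The longest carbon chain is 9 atoms: the parent is nonane.
Choose the numbering such that the substituent locant set {2,4,5,6} is lower than {4,5,6,8} at the first point of difference.
With this numbering: chloro groups at C-2 and C-4; an ethyl group at C-6; a fluoro group at C-5.
Substituent prefixes are cited in alphabetical order (multiplying prefixes like di-/tri- are ignored for ordering).
The name is 2,4-dichloro-6-ethyl-5-fluorononane.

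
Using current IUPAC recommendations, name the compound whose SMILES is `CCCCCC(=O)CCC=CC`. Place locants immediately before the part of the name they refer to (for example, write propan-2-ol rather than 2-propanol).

undec-2-en-6-one

Counting along the main chain through the carbonyl and the multiple bond gives 11 carbons: the parent is undecane.
The highest-priority functional group is a ketone (C=O on an internal carbon), so the name ends in -one.
A C=C double bond in the chain gives the infix -ene-.
The numbering direction is chosen so that numbering from this end puts the double bond at C-2 rather than C-9.
With this numbering: the carbonyl at C-6; the double bond between C-2 and C-3.
The name is undec-2-en-6-one.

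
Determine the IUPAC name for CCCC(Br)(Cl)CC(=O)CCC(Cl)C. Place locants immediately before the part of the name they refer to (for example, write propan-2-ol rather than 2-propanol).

The longest carbon chain that includes the carbonyl has 10 carbons, so the parent hydride is decane.
The highest-priority functional group is a ketone (C=O on an internal carbon), so the name ends in -one.
Choose the numbering such that numbering from this end puts the carbonyl group at C-5 rather than C-6.
That gives the carbonyl at C-5; a bromo group at C-7; chloro groups at C-2 and C-7.
The substituents are ordered alphabetically, ignoring any di-/tri- multipliers.
Putting it together: 7-bromo-2,7-dichlorodecan-5-one.

7-bromo-2,7-dichlorodecan-5-one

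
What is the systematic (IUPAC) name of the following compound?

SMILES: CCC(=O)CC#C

hex-5-yn-3-one

The longest chain bearing the carbonyl and the multiple bond is 6 carbons long (hexane).
The principal characteristic group is a ketone (C=O on an internal carbon), named with the suffix -one.
The chain contains a C≡C triple bond, so the unsaturation ending is -yne.
Choose the numbering such that numbering from this end puts the carbonyl group at C-3 rather than C-4.
That gives the carbonyl at C-3; the triple bond between C-5 and C-6.
Putting it together: hex-5-yn-3-one.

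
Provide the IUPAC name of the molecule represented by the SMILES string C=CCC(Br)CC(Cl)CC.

4-bromo-6-chlorooct-1-ene

The longest chain bearing the multiple bond is 8 carbons long (octane).
A C=C double bond in the chain gives the infix -ene-.
Number the chain so that numbering from this end puts the double bond at C-1 rather than C-7.
This places the double bond between C-1 and C-2; a bromo group at C-4; a chloro group at C-6.
The substituents are ordered alphabetically, ignoring any di-/tri- multipliers.
Putting it together: 4-bromo-6-chlorooct-1-ene.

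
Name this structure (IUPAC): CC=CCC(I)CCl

Counting along the main chain through the multiple bond gives 6 carbons: the parent is hexane.
A C=C double bond in the chain gives the infix -ene-.
Number the chain so that numbering from this end puts the double bond at C-2 rather than C-4.
That gives the double bond between C-2 and C-3; a chloro group at C-6; an iodo group at C-5.
Prefixes are listed alphabetically: chloro, iodo.
Assembling the pieces gives 6-chloro-5-iodohex-2-ene.

6-chloro-5-iodohex-2-ene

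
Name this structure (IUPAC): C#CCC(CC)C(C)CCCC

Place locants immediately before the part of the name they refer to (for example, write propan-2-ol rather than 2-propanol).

4-ethyl-5-methylnon-1-yne

The longest chain bearing the multiple bond is 9 carbons long (nonane).
There is one C≡C triple bond, indicated by the ending -yne.
Choose the numbering such that numbering from this end puts the triple bond at C-1 rather than C-8.
That gives the triple bond between C-1 and C-2; an ethyl group at C-4; a methyl group at C-5.
The substituents are ordered alphabetically, ignoring any di-/tri- multipliers.
Putting it together: 4-ethyl-5-methylnon-1-yne.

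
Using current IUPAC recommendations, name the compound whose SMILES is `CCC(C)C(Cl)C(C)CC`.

The parent chain contains 7 carbons (heptane).
The molecule is symmetric, so either numbering direction gives the same locants.
That gives a chloro group at C-4; methyl groups at C-3 and C-5.
Prefixes are listed alphabetically: chloro, methyl.
Putting it together: 4-chloro-3,5-dimethylheptane.

4-chloro-3,5-dimethylheptane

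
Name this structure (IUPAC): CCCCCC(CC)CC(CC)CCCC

The longest carbon chain is 12 atoms: the parent is dodecane.
The numbering direction is chosen so that the substituent locant set {5,7} is lower than {6,8} at the first point of difference.
This places ethyl groups at C-5 and C-7.
The name is 5,7-diethyldodecane.

5,7-diethyldodecane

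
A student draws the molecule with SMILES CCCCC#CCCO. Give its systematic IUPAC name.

The longest carbon chain that includes the –OH group and the multiple bond has 8 carbons, so the parent hydride is octane.
The principal characteristic group is an alcohol (–OH), named with the suffix -ol.
The chain contains a C≡C triple bond, so the unsaturation ending is -yne.
Number the chain so that numbering from this end puts the hydroxyl group at C-1 rather than C-8.
With this numbering: the hydroxyl at C-1; the triple bond between C-3 and C-4.
The name is oct-3-yn-1-ol.

oct-3-yn-1-ol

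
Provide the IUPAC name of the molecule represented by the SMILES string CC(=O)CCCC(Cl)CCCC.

The longest chain bearing the carbonyl is 10 carbons long (decane).
A ketone (C=O on an internal carbon) is the principal characteristic group, giving the suffix -one.
Choose the numbering such that numbering from this end puts the carbonyl group at C-2 rather than C-9.
With this numbering: the carbonyl at C-2; a chloro group at C-6.
The name is 6-chlorodecan-2-one.

6-chlorodecan-2-one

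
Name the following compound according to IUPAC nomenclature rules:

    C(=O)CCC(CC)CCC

The longest chain bearing the –CHO group is 7 carbons long (heptane).
The principal characteristic group is an aldehyde (terminal –CHO), named with the suffix -al.
The numbering direction is chosen so that the aldehyde carbon is C-1 by definition.
That gives an ethyl group at C-4.
Putting it together: 4-ethylheptanal.

4-ethylheptanal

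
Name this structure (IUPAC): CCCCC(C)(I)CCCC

5-iodo-5-methylnonane

The parent chain contains 9 carbons (nonane).
Both numbering directions give the same locant set; either may be used.
This places an iodo group at C-5; a methyl group at C-5.
Substituent prefixes are cited in alphabetical order (multiplying prefixes like di-/tri- are ignored for ordering).
The name is 5-iodo-5-methylnonane.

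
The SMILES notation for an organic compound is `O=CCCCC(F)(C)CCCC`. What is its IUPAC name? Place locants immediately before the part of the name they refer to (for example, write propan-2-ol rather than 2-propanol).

5-fluoro-5-methylnonanal

Counting along the main chain through the –CHO group gives 9 carbons: the parent is nonane.
The principal characteristic group is an aldehyde (terminal –CHO), named with the suffix -al.
The numbering direction is chosen so that the aldehyde carbon is C-1 by definition.
With this numbering: a fluoro group at C-5; a methyl group at C-5.
The substituents are ordered alphabetically, ignoring any di-/tri- multipliers.
Putting it together: 5-fluoro-5-methylnonanal.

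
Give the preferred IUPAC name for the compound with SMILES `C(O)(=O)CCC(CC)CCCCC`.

The longest chain bearing the –COOH group is 9 carbons long (nonane).
A carboxylic acid (terminal –COOH) is the principal characteristic group, giving the suffix -oic acid.
The numbering direction is chosen so that the carboxylic acid carbon is C-1 by definition.
With this numbering: an ethyl group at C-4.
The name is 4-ethylnonanoic acid.

4-ethylnonanoic acid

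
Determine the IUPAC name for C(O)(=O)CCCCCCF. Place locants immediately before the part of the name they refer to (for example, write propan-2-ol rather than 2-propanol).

Counting along the main chain through the –COOH group gives 7 carbons: the parent is heptane.
A carboxylic acid (terminal –COOH) is the principal characteristic group, giving the suffix -oic acid.
Choose the numbering such that the carboxylic acid carbon is C-1 by definition.
That gives a fluoro group at C-7.
The name is 7-fluoroheptanoic acid.

7-fluoroheptanoic acid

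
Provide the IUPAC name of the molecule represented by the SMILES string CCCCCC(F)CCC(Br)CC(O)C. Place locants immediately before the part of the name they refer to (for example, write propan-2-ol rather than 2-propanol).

4-bromo-7-fluorododecan-2-ol

The longest chain bearing the –OH group is 12 carbons long (dodecane).
The highest-priority functional group is an alcohol (–OH), so the name ends in -ol.
The numbering direction is chosen so that numbering from this end puts the hydroxyl group at C-2 rather than C-11.
That gives the hydroxyl at C-2; a bromo group at C-4; a fluoro group at C-7.
Prefixes are listed alphabetically: bromo, fluoro.
The name is 4-bromo-7-fluorododecan-2-ol.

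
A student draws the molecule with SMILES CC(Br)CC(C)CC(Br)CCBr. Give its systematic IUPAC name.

The longest continuous carbon chain has 8 atoms, so the parent hydride is octane.
Choose the numbering such that the substituent locant set {1,3,5,7} is lower than {2,4,6,8} at the first point of difference.
With this numbering: bromo groups at C-1 and C-3 and C-7; a methyl group at C-5.
The substituents are ordered alphabetically, ignoring any di-/tri- multipliers.
Assembling the pieces gives 1,3,7-tribromo-5-methyloctane.

1,3,7-tribromo-5-methyloctane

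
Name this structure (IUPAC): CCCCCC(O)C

heptan-2-ol

Counting along the main chain through the –OH group gives 7 carbons: the parent is heptane.
The principal characteristic group is an alcohol (–OH), named with the suffix -ol.
Choose the numbering such that numbering from this end puts the hydroxyl group at C-2 rather than C-6.
With this numbering: the hydroxyl at C-2.
Assembling the pieces gives heptan-2-ol.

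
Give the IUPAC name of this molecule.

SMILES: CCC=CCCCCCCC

Counting along the main chain through the multiple bond gives 11 carbons: the parent is undecane.
The chain contains a C=C double bond, so the unsaturation ending is -ene.
Number the chain so that numbering from this end puts the double bond at C-3 rather than C-8.
This places the double bond between C-3 and C-4.
The name is undec-3-ene.

undec-3-ene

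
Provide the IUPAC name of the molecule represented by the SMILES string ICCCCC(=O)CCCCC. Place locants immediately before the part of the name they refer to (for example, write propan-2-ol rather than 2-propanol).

1-iododecan-5-one

The longest carbon chain that includes the carbonyl has 10 carbons, so the parent hydride is decane.
The principal characteristic group is a ketone (C=O on an internal carbon), named with the suffix -one.
The numbering direction is chosen so that numbering from this end puts the carbonyl group at C-5 rather than C-6.
That gives the carbonyl at C-5; an iodo group at C-1.
The name is 1-iododecan-5-one.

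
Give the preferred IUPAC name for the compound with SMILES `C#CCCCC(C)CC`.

6-methyloct-1-yne

Counting along the main chain through the multiple bond gives 8 carbons: the parent is octane.
There is one C≡C triple bond, indicated by the ending -yne.
Choose the numbering such that numbering from this end puts the triple bond at C-1 rather than C-7.
This places the triple bond between C-1 and C-2; a methyl group at C-6.
The name is 6-methyloct-1-yne.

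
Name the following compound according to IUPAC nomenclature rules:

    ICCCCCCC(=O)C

8-iodooctan-2-one

Counting along the main chain through the carbonyl gives 8 carbons: the parent is octane.
The principal characteristic group is a ketone (C=O on an internal carbon), named with the suffix -one.
Number the chain so that numbering from this end puts the carbonyl group at C-2 rather than C-7.
This places the carbonyl at C-2; an iodo group at C-8.
The name is 8-iodooctan-2-one.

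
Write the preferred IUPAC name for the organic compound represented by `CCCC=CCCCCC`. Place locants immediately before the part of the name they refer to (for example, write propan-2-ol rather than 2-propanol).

dec-4-ene

Counting along the main chain through the multiple bond gives 10 carbons: the parent is decane.
There is one C=C double bond, indicated by the ending -ene.
Number the chain so that numbering from this end puts the double bond at C-4 rather than C-6.
That gives the double bond between C-4 and C-5.
Putting it together: dec-4-ene.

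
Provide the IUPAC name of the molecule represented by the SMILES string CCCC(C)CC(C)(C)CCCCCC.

4,6,6-trimethyldodecane

The parent chain contains 12 carbons (dodecane).
The numbering direction is chosen so that the substituent locant set {4,6,6} is lower than {7,7,9} at the first point of difference.
This places methyl groups at C-4 and C-6 (×2).
The name is 4,6,6-trimethyldodecane.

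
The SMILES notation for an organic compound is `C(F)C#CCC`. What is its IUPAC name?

The longest carbon chain that includes the multiple bond has 5 carbons, so the parent hydride is pentane.
The chain contains a C≡C triple bond, so the unsaturation ending is -yne.
The numbering direction is chosen so that numbering from this end puts the triple bond at C-2 rather than C-3.
That gives the triple bond between C-2 and C-3; a fluoro group at C-1.
Putting it together: 1-fluoropent-2-yne.

1-fluoropent-2-yne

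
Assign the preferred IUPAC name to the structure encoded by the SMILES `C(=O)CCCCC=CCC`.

non-6-enal

The longest carbon chain that includes the –CHO group and the multiple bond has 9 carbons, so the parent hydride is nonane.
The highest-priority functional group is an aldehyde (terminal –CHO), so the name ends in -al.
There is one C=C double bond, indicated by the ending -ene.
The numbering direction is chosen so that the aldehyde carbon is C-1 by definition.
That gives the double bond between C-6 and C-7.
The name is non-6-enal.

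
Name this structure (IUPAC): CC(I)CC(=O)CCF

1-fluoro-5-iodohexan-3-one

The longest carbon chain that includes the carbonyl has 6 carbons, so the parent hydride is hexane.
The highest-priority functional group is a ketone (C=O on an internal carbon), so the name ends in -one.
Number the chain so that numbering from this end puts the carbonyl group at C-3 rather than C-4.
This places the carbonyl at C-3; a fluoro group at C-1; an iodo group at C-5.
Substituent prefixes are cited in alphabetical order (multiplying prefixes like di-/tri- are ignored for ordering).
Putting it together: 1-fluoro-5-iodohexan-3-one.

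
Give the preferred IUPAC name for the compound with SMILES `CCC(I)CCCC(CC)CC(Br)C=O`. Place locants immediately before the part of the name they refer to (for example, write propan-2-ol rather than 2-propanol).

The longest carbon chain that includes the –CHO group has 10 carbons, so the parent hydride is decane.
The highest-priority functional group is an aldehyde (terminal –CHO), so the name ends in -al.
Choose the numbering such that the aldehyde carbon is C-1 by definition.
With this numbering: a bromo group at C-2; an ethyl group at C-4; an iodo group at C-8.
Prefixes are listed alphabetically: bromo, ethyl, iodo.
Putting it together: 2-bromo-4-ethyl-8-iododecanal.

2-bromo-4-ethyl-8-iododecanal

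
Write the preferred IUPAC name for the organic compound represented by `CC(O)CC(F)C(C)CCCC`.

The longest carbon chain that includes the –OH group has 9 carbons, so the parent hydride is nonane.
The principal characteristic group is an alcohol (–OH), named with the suffix -ol.
Choose the numbering such that numbering from this end puts the hydroxyl group at C-2 rather than C-8.
That gives the hydroxyl at C-2; a fluoro group at C-4; a methyl group at C-5.
Prefixes are listed alphabetically: fluoro, methyl.
Assembling the pieces gives 4-fluoro-5-methylnonan-2-ol.

4-fluoro-5-methylnonan-2-ol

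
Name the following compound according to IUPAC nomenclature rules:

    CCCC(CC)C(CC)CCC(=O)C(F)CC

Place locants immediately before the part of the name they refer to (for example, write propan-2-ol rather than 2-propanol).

The longest chain bearing the carbonyl is 11 carbons long (undecane).
The principal characteristic group is a ketone (C=O on an internal carbon), named with the suffix -one.
Choose the numbering such that numbering from this end puts the carbonyl group at C-4 rather than C-8.
With this numbering: the carbonyl at C-4; ethyl groups at C-7 and C-8; a fluoro group at C-3.
Prefixes are listed alphabetically: ethyl, fluoro.
The name is 7,8-diethyl-3-fluoroundecan-4-one.

7,8-diethyl-3-fluoroundecan-4-one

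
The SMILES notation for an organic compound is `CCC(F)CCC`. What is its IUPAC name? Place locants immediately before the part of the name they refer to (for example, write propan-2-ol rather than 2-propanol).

3-fluorohexane

The longest carbon chain is 6 atoms: the parent is hexane.
Choose the numbering such that the substituent locant set {3} is lower than {4} at the first point of difference.
This places a fluoro group at C-3.
The name is 3-fluorohexane.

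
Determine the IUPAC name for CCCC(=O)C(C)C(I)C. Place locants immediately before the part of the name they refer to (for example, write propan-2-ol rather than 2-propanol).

Counting along the main chain through the carbonyl gives 7 carbons: the parent is heptane.
The highest-priority functional group is a ketone (C=O on an internal carbon), so the name ends in -one.
Number the chain so that the substituent locant set {2,3} is lower than {5,6} at the first point of difference.
This places the carbonyl at C-4; an iodo group at C-2; a methyl group at C-3.
The substituents are ordered alphabetically, ignoring any di-/tri- multipliers.
Putting it together: 2-iodo-3-methylheptan-4-one.

2-iodo-3-methylheptan-4-one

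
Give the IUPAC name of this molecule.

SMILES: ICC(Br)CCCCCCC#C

Counting along the main chain through the multiple bond gives 10 carbons: the parent is decane.
The chain contains a C≡C triple bond, so the unsaturation ending is -yne.
The numbering direction is chosen so that numbering from this end puts the triple bond at C-1 rather than C-9.
With this numbering: the triple bond between C-1 and C-2; a bromo group at C-9; an iodo group at C-10.
The substituents are ordered alphabetically, ignoring any di-/tri- multipliers.
The name is 9-bromo-10-iododec-1-yne.

9-bromo-10-iododec-1-yne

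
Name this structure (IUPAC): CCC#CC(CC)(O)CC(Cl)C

The longest carbon chain that includes the –OH group and the multiple bond has 8 carbons, so the parent hydride is octane.
An alcohol (–OH) is the principal characteristic group, giving the suffix -ol.
The chain contains a C≡C triple bond, so the unsaturation ending is -yne.
The numbering direction is chosen so that numbering from this end puts the hydroxyl group at C-4 rather than C-5.
This places the hydroxyl at C-4; the triple bond between C-5 and C-6; a chloro group at C-2; an ethyl group at C-4.
The substituents are ordered alphabetically, ignoring any di-/tri- multipliers.
The name is 2-chloro-4-ethyloct-5-yn-4-ol.

2-chloro-4-ethyloct-5-yn-4-ol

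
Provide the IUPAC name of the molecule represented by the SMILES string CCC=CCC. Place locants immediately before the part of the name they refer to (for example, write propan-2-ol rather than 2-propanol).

hex-3-ene

The longest chain bearing the multiple bond is 6 carbons long (hexane).
A C=C double bond in the chain gives the infix -ene-.
Numbering from either end gives identical locants here.
That gives the double bond between C-3 and C-4.
Assembling the pieces gives hex-3-ene.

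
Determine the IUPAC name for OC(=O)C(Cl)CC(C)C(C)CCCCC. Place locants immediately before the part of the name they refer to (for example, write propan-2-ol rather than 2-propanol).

The longest chain bearing the –COOH group is 10 carbons long (decane).
The principal characteristic group is a carboxylic acid (terminal –COOH), named with the suffix -oic acid.
Choose the numbering such that the carboxylic acid carbon is C-1 by definition.
This places a chloro group at C-2; methyl groups at C-4 and C-5.
Prefixes are listed alphabetically: chloro, methyl.
Putting it together: 2-chloro-4,5-dimethyldecanoic acid.

2-chloro-4,5-dimethyldecanoic acid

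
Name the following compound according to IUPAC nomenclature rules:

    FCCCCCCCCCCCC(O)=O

The longest carbon chain that includes the –COOH group has 12 carbons, so the parent hydride is dodecane.
The principal characteristic group is a carboxylic acid (terminal –COOH), named with the suffix -oic acid.
Number the chain so that the carboxylic acid carbon is C-1 by definition.
With this numbering: a fluoro group at C-12.
The name is 12-fluorododecanoic acid.

12-fluorododecanoic acid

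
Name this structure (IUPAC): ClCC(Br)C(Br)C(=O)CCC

2,3-dibromo-1-chloroheptan-4-one

The longest carbon chain that includes the carbonyl has 7 carbons, so the parent hydride is heptane.
A ketone (C=O on an internal carbon) is the principal characteristic group, giving the suffix -one.
The numbering direction is chosen so that the substituent locant set {1,2,3} is lower than {5,6,7} at the first point of difference.
With this numbering: the carbonyl at C-4; bromo groups at C-2 and C-3; a chloro group at C-1.
Prefixes are listed alphabetically: bromo, chloro.
Putting it together: 2,3-dibromo-1-chloroheptan-4-one.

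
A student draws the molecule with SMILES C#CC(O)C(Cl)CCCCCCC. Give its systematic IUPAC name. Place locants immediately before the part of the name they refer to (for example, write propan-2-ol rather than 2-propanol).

Counting along the main chain through the –OH group and the multiple bond gives 11 carbons: the parent is undecane.
The highest-priority functional group is an alcohol (–OH), so the name ends in -ol.
A C≡C triple bond in the chain gives the infix -yne-.
The numbering direction is chosen so that numbering from this end puts the hydroxyl group at C-3 rather than C-9.
With this numbering: the hydroxyl at C-3; the triple bond between C-1 and C-2; a chloro group at C-4.
The name is 4-chloroundec-1-yn-3-ol.

4-chloroundec-1-yn-3-ol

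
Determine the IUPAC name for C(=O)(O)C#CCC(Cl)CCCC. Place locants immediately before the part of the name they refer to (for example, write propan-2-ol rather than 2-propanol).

5-chloronon-2-ynoic acid

The longest chain bearing the –COOH group and the multiple bond is 9 carbons long (nonane).
A carboxylic acid (terminal –COOH) is the principal characteristic group, giving the suffix -oic acid.
There is one C≡C triple bond, indicated by the ending -yne.
Number the chain so that the carboxylic acid carbon is C-1 by definition.
That gives the triple bond between C-2 and C-3; a chloro group at C-5.
Putting it together: 5-chloronon-2-ynoic acid.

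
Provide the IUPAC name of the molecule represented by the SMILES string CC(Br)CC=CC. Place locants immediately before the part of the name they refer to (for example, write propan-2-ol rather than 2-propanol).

5-bromohex-2-ene

Counting along the main chain through the multiple bond gives 6 carbons: the parent is hexane.
A C=C double bond in the chain gives the infix -ene-.
The numbering direction is chosen so that numbering from this end puts the double bond at C-2 rather than C-4.
With this numbering: the double bond between C-2 and C-3; a bromo group at C-5.
Putting it together: 5-bromohex-2-ene.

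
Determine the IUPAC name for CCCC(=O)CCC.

The longest chain bearing the carbonyl is 7 carbons long (heptane).
A ketone (C=O on an internal carbon) is the principal characteristic group, giving the suffix -one.
The molecule is symmetric, so either numbering direction gives the same locants.
This places the carbonyl at C-4.
The name is heptan-4-one.

heptan-4-one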